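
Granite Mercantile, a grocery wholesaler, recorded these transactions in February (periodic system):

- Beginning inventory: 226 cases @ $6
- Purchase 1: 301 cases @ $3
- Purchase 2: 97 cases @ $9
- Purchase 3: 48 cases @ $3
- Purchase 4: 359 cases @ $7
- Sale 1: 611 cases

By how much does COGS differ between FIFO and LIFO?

FIFO COGS: 226 @ $6 + 301 @ $3 + 84 @ $9 = $3,015
LIFO COGS: 359 @ $7 + 48 @ $3 + 97 @ $9 + 107 @ $3 = $3,851
Difference = |$3,015 − $3,851| = $836

$836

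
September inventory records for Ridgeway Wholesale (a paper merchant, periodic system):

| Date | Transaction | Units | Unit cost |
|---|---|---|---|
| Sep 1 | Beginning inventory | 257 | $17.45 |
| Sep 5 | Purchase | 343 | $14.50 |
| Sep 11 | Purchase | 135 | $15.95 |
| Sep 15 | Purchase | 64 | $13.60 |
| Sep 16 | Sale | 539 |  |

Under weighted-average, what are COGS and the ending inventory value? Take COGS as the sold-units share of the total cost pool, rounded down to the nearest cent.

Sep 16, sell 539: 539/799 × $12,481.80 → $8,420.13
Ending inventory (cost pool remaining) = $4,061.67

COGS = $8,420.13; ending inventory = $4,061.67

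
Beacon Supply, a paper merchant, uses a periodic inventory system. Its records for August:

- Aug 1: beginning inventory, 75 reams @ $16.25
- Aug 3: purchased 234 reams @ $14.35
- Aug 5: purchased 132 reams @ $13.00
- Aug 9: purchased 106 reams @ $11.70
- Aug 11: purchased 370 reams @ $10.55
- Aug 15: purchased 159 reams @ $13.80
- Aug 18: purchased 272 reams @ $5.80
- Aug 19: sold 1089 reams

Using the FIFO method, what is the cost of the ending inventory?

Aug 19, 1089 sold [FIFO — oldest first]: 75 @ $16.25 + 234 @ $14.35 + 132 @ $13.00 + 106 @ $11.70 + 370 @ $10.55 + 159 @ $13.80 + 13 @ $5.80 = $13,705.95
Ending inventory: 259 @ $5.80 = $1,502.20

Ending inventory = $1,502.20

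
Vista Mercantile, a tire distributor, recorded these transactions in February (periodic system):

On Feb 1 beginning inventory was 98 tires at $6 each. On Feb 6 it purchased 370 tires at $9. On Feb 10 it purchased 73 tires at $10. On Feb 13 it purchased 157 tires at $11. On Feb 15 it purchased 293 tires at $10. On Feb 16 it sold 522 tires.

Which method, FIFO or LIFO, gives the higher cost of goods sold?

LIFO

FIFO COGS: 98 @ $6 + 370 @ $9 + 54 @ $10 = $4,458
LIFO COGS: 293 @ $10 + 157 @ $11 + 72 @ $10 = $5,377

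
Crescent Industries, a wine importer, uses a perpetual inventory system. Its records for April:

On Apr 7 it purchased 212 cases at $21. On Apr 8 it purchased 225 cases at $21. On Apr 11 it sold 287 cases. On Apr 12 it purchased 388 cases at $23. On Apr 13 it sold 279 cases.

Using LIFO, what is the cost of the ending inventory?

Apr 11, 287 sold [LIFO — newest first]: 225 @ $21 + 62 @ $21 = $6,027
Apr 13, 279 sold [LIFO — newest first]: 279 @ $23 = $6,417
Total COGS = $6,027 + $6,417 = $12,444
Ending inventory: 150 @ $21 + 109 @ $23 = $5,657

Ending inventory = $5,657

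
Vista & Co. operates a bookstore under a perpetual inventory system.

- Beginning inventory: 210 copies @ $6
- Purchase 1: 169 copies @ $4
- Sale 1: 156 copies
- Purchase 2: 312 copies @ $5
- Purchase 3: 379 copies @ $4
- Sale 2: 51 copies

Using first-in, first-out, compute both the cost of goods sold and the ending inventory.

COGS = $1,242; ending inventory = $3,770

Sale 1 (156) [FIFO — oldest first]: 156 @ $6 = $936
Sale 2 (51) [FIFO — oldest first]: 51 @ $6 = $306
Total COGS = $936 + $306 = $1,242
Ending inventory: 3 @ $6 + 169 @ $4 + 312 @ $5 + 379 @ $4 = $3,770
Check: goods available $5,012 = COGS $1,242 + ending $3,770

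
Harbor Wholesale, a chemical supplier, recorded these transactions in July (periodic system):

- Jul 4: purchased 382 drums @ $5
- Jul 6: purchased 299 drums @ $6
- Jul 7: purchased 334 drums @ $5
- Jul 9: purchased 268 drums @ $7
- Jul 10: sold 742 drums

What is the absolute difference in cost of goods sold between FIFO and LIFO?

FIFO COGS: 382 @ $5 + 299 @ $6 + 61 @ $5 = $4,009
LIFO COGS: 268 @ $7 + 334 @ $5 + 140 @ $6 = $4,386
Difference = |$4,009 − $4,386| = $377

$377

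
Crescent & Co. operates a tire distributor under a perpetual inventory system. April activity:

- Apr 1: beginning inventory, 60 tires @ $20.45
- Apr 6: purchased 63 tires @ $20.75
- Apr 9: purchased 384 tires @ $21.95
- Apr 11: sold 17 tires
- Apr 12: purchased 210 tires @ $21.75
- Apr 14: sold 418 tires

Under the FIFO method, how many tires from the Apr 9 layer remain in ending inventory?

Apr 11, 17 sold [FIFO — oldest first]: 17 @ $20.45 = $347.65
Apr 14, 418 sold [FIFO — oldest first]: 43 @ $20.45 + 63 @ $20.75 + 312 @ $21.95 = $9,035.00
Total COGS = $347.65 + $9,035.00 = $9,382.65
Ending inventory: 72 @ $21.95 + 210 @ $21.75 = $6,147.90
Check: goods available $15,530.55 = COGS $9,382.65 + ending $6,147.90

72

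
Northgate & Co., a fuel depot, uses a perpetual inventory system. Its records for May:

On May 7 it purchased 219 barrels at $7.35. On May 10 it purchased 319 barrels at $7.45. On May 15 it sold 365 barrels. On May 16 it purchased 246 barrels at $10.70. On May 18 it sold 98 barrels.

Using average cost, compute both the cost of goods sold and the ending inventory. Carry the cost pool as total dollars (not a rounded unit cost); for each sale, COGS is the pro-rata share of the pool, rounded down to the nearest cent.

COGS = $3,619.83; ending inventory = $2,998.57

After May 7: 219 on hand, pool $1,609.65 (≈ $7.3500 each)
After May 10: 538 on hand, pool $3,986.20 (≈ $7.4093 each)
May 15, sell 365: 365/538 × $3,986.20 → $2,704.39
After May 16: 419 on hand, pool $3,914.01 (≈ $9.3413 each)
May 18, sell 98: 98/419 × $3,914.01 → $915.44
Total COGS = $2,704.39 + $915.44 = $3,619.83
Ending inventory (cost pool remaining) = $2,998.57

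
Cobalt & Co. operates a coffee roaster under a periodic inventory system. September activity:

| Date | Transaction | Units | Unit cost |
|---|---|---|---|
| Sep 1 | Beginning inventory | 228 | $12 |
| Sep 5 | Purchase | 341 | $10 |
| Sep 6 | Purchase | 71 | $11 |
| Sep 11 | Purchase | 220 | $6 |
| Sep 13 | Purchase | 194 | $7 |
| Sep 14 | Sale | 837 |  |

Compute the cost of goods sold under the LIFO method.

COGS = $7,001

Sep 14, 837 sold [LIFO — newest first]: 194 @ $7 + 220 @ $6 + 71 @ $11 + 341 @ $10 + 11 @ $12 = $7,001
Ending inventory: 217 @ $12 = $2,604
Check: goods available $9,605 = COGS $7,001 + ending $2,604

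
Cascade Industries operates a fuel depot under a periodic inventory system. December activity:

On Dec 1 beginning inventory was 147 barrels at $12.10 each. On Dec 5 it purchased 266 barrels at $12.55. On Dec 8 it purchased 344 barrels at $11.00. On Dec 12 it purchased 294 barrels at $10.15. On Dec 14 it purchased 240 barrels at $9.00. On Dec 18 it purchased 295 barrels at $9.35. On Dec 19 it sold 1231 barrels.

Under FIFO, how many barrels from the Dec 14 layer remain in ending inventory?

Dec 19, 1231 sold [FIFO — oldest first]: 147 @ $12.10 + 266 @ $12.55 + 344 @ $11.00 + 294 @ $10.15 + 180 @ $9.00 = $13,505.10
Ending inventory: 60 @ $9.00 + 295 @ $9.35 = $3,298.25

60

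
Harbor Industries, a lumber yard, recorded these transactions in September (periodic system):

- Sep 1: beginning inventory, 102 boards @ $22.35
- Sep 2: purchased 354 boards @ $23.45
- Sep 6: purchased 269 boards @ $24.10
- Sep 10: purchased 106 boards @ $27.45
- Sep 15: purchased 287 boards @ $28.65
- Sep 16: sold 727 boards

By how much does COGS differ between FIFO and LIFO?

$2,020.60

FIFO COGS: 102 @ $22.35 + 354 @ $23.45 + 269 @ $24.10 + 2 @ $27.45 = $17,118.80
LIFO COGS: 287 @ $28.65 + 106 @ $27.45 + 269 @ $24.10 + 65 @ $23.45 = $19,139.40
Difference = |$17,118.80 − $19,139.40| = $2,020.60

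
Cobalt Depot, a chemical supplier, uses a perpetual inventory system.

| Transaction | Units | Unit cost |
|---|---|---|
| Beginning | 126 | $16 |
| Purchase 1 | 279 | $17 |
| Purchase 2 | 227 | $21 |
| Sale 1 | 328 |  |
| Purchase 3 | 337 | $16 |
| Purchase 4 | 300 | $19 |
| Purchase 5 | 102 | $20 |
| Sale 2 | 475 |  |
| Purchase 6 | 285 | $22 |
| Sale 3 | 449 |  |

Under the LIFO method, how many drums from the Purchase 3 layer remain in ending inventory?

100

Sale 1 (328) [LIFO — newest first]: 227 @ $21 + 101 @ $17 = $6,484
Sale 2 (475) [LIFO — newest first]: 102 @ $20 + 300 @ $19 + 73 @ $16 = $8,908
Sale 3 (449) [LIFO — newest first]: 285 @ $22 + 164 @ $16 = $8,894
Total COGS = $6,484 + $8,908 + $8,894 = $24,286
Ending inventory: 126 @ $16 + 178 @ $17 + 100 @ $16 = $6,642
Check: goods available $30,928 = COGS $24,286 + ending $6,642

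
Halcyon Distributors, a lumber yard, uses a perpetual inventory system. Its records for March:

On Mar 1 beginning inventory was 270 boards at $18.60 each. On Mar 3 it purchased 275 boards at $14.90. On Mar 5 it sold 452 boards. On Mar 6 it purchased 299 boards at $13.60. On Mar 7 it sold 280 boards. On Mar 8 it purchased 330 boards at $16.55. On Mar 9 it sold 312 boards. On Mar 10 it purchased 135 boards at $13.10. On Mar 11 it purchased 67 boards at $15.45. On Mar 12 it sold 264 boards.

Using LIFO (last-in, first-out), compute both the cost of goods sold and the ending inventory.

Mar 5, 452 sold [LIFO — newest first]: 275 @ $14.90 + 177 @ $18.60 = $7,389.70
Mar 7, 280 sold [LIFO — newest first]: 280 @ $13.60 = $3,808.00
Mar 9, 312 sold [LIFO — newest first]: 312 @ $16.55 = $5,163.60
Mar 12, 264 sold [LIFO — newest first]: 67 @ $15.45 + 135 @ $13.10 + 18 @ $16.55 + 19 @ $13.60 + 25 @ $18.60 = $3,824.95
Total COGS = $7,389.70 + $3,808.00 + $5,163.60 + $3,824.95 = $20,186.25
Ending inventory: 68 @ $18.60 = $1,264.80
Check: goods available $21,451.05 = COGS $20,186.25 + ending $1,264.80

COGS = $20,186.25; ending inventory = $1,264.80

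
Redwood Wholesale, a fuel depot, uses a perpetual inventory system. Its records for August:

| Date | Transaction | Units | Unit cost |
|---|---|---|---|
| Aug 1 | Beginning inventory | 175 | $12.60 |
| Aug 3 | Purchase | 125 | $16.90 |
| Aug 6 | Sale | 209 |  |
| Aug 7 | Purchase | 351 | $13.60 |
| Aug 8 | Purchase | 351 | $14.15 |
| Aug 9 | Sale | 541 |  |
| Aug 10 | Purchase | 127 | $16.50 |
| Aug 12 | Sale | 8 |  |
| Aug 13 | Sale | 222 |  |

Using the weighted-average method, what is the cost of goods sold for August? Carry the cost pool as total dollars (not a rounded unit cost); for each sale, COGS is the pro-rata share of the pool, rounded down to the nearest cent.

After Aug 1: 175 on hand, pool $2,205.00 (≈ $12.6000 each)
After Aug 3: 300 on hand, pool $4,317.50 (≈ $14.3917 each)
Aug 6, sell 209: 209/300 × $4,317.50 → $3,007.85
After Aug 7: 442 on hand, pool $6,083.25 (≈ $13.7630 each)
After Aug 8: 793 on hand, pool $11,049.90 (≈ $13.9343 each)
Aug 9, sell 541: 541/793 × $11,049.90 → $7,538.45
After Aug 10: 379 on hand, pool $5,606.95 (≈ $14.7941 each)
Aug 12, sell 8: 8/379 × $5,606.95 → $118.35
Aug 13, sell 222: 222/371 × $5,488.60 → $3,284.28
Total COGS = $3,007.85 + $7,538.45 + $118.35 + $3,284.28 = $13,948.93
Ending inventory (cost pool remaining) = $2,204.32
Check: goods available $16,153.25 = COGS $13,948.93 + ending $2,204.32

COGS = $13,948.93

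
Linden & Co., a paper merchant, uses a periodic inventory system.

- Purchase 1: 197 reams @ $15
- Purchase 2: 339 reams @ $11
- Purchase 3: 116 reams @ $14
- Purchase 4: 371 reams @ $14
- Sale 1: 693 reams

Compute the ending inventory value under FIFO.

Sale 1 (693) [FIFO — oldest first]: 197 @ $15 + 339 @ $11 + 116 @ $14 + 41 @ $14 = $8,882
Ending inventory: 330 @ $14 = $4,620
Check: goods available $13,502 = COGS $8,882 + ending $4,620

Ending inventory = $4,620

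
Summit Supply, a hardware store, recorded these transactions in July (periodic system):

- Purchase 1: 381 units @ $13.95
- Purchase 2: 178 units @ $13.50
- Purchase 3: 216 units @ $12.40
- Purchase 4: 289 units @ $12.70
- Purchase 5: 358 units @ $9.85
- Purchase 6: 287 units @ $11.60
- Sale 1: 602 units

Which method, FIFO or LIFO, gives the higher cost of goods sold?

FIFO COGS: 381 @ $13.95 + 178 @ $13.50 + 43 @ $12.40 = $8,251.15
LIFO COGS: 287 @ $11.60 + 315 @ $9.85 = $6,431.95

FIFO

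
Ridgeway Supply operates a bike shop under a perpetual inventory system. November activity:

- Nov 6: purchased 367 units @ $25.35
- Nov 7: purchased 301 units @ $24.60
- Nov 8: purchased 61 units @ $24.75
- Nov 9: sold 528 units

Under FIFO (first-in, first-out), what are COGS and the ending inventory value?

COGS = $13,264.05; ending inventory = $4,953.75

Nov 9, 528 sold [FIFO — oldest first]: 367 @ $25.35 + 161 @ $24.60 = $13,264.05
Ending inventory: 140 @ $24.60 + 61 @ $24.75 = $4,953.75
Check: goods available $18,217.80 = COGS $13,264.05 + ending $4,953.75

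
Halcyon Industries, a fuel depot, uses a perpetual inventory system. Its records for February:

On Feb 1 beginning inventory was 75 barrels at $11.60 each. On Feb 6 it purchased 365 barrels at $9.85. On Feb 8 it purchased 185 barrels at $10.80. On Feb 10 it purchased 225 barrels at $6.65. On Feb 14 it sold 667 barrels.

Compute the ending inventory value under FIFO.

Feb 14, 667 sold [FIFO — oldest first]: 75 @ $11.60 + 365 @ $9.85 + 185 @ $10.80 + 42 @ $6.65 = $6,742.55
Ending inventory: 183 @ $6.65 = $1,216.95
Check: goods available $7,959.50 = COGS $6,742.55 + ending $1,216.95

Ending inventory = $1,216.95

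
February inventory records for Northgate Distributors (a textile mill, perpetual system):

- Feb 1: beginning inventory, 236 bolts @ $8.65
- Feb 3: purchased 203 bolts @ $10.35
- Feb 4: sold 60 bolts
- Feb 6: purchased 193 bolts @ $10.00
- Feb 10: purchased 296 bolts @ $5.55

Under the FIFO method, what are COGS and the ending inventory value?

COGS = $519.00; ending inventory = $7,196.25

Feb 4, 60 sold [FIFO — oldest first]: 60 @ $8.65 = $519.00
Ending inventory: 176 @ $8.65 + 203 @ $10.35 + 193 @ $10.00 + 296 @ $5.55 = $7,196.25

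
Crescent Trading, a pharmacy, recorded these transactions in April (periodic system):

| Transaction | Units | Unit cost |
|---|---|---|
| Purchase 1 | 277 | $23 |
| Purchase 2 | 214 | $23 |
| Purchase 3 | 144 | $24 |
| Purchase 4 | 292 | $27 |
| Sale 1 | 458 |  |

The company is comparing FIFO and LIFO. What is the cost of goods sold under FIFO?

FIFO COGS: 277 @ $23 + 181 @ $23 = $10,534
LIFO COGS: 292 @ $27 + 144 @ $24 + 22 @ $23 = $11,846

COGS = $10,534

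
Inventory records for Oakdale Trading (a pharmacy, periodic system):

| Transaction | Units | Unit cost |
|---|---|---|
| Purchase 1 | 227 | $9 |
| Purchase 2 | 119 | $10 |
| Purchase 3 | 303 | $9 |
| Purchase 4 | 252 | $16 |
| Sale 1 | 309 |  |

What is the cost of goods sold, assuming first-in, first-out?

Sale 1 (309) [FIFO — oldest first]: 227 @ $9 + 82 @ $10 = $2,863
Ending inventory: 37 @ $10 + 303 @ $9 + 252 @ $16 = $7,129
Check: goods available $9,992 = COGS $2,863 + ending $7,129

COGS = $2,863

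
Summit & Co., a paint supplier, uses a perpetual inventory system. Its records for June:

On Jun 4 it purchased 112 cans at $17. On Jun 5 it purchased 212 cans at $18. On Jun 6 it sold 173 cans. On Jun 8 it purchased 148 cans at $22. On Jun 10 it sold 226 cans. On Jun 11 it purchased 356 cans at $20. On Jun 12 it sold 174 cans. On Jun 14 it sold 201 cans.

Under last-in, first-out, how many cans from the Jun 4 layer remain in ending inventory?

54

Jun 6, 173 sold [LIFO — newest first]: 173 @ $18 = $3,114
Jun 10, 226 sold [LIFO — newest first]: 148 @ $22 + 39 @ $18 + 39 @ $17 = $4,621
Jun 12, 174 sold [LIFO — newest first]: 174 @ $20 = $3,480
Jun 14, 201 sold [LIFO — newest first]: 182 @ $20 + 19 @ $17 = $3,963
Total COGS = $3,114 + $4,621 + $3,480 + $3,963 = $15,178
Ending inventory: 54 @ $17 = $918
Check: goods available $16,096 = COGS $15,178 + ending $918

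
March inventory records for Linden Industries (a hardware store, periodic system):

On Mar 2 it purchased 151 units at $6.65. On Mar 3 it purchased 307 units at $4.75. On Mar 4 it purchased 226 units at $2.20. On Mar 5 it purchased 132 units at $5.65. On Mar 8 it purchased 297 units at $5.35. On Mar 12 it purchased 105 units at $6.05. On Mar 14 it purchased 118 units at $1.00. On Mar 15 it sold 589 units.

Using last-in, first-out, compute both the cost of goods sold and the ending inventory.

Mar 15, 589 sold [LIFO — newest first]: 118 @ $1.00 + 105 @ $6.05 + 297 @ $5.35 + 69 @ $5.65 = $2,732.05
Ending inventory: 151 @ $6.65 + 307 @ $4.75 + 226 @ $2.20 + 63 @ $5.65 = $3,315.55
Check: goods available $6,047.60 = COGS $2,732.05 + ending $3,315.55

COGS = $2,732.05; ending inventory = $3,315.55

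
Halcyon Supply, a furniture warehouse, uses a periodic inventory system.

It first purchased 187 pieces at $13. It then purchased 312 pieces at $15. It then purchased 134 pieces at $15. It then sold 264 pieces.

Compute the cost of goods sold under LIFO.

Sale 1 (264) [LIFO — newest first]: 134 @ $15 + 130 @ $15 = $3,960
Ending inventory: 187 @ $13 + 182 @ $15 = $5,161

COGS = $3,960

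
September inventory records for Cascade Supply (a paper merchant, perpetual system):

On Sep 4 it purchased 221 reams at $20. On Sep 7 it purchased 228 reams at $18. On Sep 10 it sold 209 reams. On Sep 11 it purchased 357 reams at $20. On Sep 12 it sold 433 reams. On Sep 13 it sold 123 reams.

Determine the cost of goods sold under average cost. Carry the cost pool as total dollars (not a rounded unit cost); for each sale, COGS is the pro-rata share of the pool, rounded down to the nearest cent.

COGS = $14,860.73

After Sep 4: 221 on hand, pool $4,420.00 (≈ $20.0000 each)
After Sep 7: 449 on hand, pool $8,524.00 (≈ $18.9844 each)
Sep 10, sell 209: 209/449 × $8,524.00 → $3,967.74
After Sep 11: 597 on hand, pool $11,696.26 (≈ $19.5917 each)
Sep 12, sell 433: 433/597 × $11,696.26 → $8,483.21
Sep 13, sell 123: 123/164 × $3,213.05 → $2,409.78
Total COGS = $3,967.74 + $8,483.21 + $2,409.78 = $14,860.73
Ending inventory (cost pool remaining) = $803.27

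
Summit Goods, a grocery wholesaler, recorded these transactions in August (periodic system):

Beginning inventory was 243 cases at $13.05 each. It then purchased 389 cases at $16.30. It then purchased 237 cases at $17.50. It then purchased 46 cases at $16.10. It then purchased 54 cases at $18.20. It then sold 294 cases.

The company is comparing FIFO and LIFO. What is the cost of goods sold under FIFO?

FIFO COGS: 243 @ $13.05 + 51 @ $16.30 = $4,002.45
LIFO COGS: 54 @ $18.20 + 46 @ $16.10 + 194 @ $17.50 = $5,118.40

COGS = $4,002.45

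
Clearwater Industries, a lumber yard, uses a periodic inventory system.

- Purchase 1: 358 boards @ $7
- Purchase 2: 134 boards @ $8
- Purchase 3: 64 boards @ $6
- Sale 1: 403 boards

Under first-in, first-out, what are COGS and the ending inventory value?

COGS = $2,866; ending inventory = $1,096

Sale 1 (403) [FIFO — oldest first]: 358 @ $7 + 45 @ $8 = $2,866
Ending inventory: 89 @ $8 + 64 @ $6 = $1,096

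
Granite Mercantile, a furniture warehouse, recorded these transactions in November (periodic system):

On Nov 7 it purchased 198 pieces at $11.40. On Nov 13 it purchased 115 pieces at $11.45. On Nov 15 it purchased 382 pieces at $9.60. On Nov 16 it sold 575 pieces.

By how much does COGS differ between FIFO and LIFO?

FIFO COGS: 198 @ $11.40 + 115 @ $11.45 + 262 @ $9.60 = $6,089.15
LIFO COGS: 382 @ $9.60 + 115 @ $11.45 + 78 @ $11.40 = $5,873.15
Difference = |$6,089.15 − $5,873.15| = $216.00

$216.00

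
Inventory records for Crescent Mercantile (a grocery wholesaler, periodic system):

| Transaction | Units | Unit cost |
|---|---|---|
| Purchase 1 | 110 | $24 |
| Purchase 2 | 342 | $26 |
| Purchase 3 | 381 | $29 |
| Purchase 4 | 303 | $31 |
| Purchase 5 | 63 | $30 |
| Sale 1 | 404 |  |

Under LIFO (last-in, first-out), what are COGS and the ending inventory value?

COGS = $12,385; ending inventory = $21,479

Sale 1 (404) [LIFO — newest first]: 63 @ $30 + 303 @ $31 + 38 @ $29 = $12,385
Ending inventory: 110 @ $24 + 342 @ $26 + 343 @ $29 = $21,479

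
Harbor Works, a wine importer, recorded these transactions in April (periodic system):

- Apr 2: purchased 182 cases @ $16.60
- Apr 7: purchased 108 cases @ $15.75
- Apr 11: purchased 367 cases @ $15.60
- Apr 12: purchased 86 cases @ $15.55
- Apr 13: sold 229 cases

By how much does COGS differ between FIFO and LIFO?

$193.35

FIFO COGS: 182 @ $16.60 + 47 @ $15.75 = $3,761.45
LIFO COGS: 86 @ $15.55 + 143 @ $15.60 = $3,568.10
Difference = |$3,761.45 − $3,568.10| = $193.35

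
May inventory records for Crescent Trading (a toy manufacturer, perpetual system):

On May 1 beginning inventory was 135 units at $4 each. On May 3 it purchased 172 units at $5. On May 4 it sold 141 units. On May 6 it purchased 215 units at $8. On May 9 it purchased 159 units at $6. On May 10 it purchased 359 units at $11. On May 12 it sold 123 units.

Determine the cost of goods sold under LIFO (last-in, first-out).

May 4, 141 sold [LIFO — newest first]: 141 @ $5 = $705
May 12, 123 sold [LIFO — newest first]: 123 @ $11 = $1,353
Total COGS = $705 + $1,353 = $2,058
Ending inventory: 135 @ $4 + 31 @ $5 + 215 @ $8 + 159 @ $6 + 236 @ $11 = $5,965

COGS = $2,058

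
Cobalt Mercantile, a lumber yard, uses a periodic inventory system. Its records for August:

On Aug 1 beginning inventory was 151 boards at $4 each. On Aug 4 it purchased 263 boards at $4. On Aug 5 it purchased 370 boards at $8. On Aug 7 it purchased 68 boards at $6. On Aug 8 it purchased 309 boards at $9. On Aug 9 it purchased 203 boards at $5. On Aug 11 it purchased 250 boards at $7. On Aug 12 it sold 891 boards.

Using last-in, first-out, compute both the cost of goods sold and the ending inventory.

COGS = $6,442; ending inventory = $4,128

Aug 12, 891 sold [LIFO — newest first]: 250 @ $7 + 203 @ $5 + 309 @ $9 + 68 @ $6 + 61 @ $8 = $6,442
Ending inventory: 151 @ $4 + 263 @ $4 + 309 @ $8 = $4,128
Check: goods available $10,570 = COGS $6,442 + ending $4,128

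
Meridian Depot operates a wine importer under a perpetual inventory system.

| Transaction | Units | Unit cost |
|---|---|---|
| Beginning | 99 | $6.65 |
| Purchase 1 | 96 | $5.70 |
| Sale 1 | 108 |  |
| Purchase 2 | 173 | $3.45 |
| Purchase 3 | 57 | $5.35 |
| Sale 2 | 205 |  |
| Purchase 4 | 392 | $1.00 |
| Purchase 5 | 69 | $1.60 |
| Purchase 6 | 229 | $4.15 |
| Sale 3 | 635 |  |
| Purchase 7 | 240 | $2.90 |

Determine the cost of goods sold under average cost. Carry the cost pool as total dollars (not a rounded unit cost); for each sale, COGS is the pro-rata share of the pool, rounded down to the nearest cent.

COGS = $3,151.67

After Beginning: 99 on hand, pool $658.35 (≈ $6.6500 each)
After Purchase 1: 195 on hand, pool $1,205.55 (≈ $6.1823 each)
Sale 1, sell 108: 108/195 × $1,205.55 → $667.68
After Purchase 2: 260 on hand, pool $1,134.72 (≈ $4.3643 each)
After Purchase 3: 317 on hand, pool $1,439.67 (≈ $4.5415 each)
Sale 2, sell 205: 205/317 × $1,439.67 → $931.01
After Purchase 4: 504 on hand, pool $900.66 (≈ $1.7870 each)
After Purchase 5: 573 on hand, pool $1,011.06 (≈ $1.7645 each)
After Purchase 6: 802 on hand, pool $1,961.41 (≈ $2.4456 each)
Sale 3, sell 635: 635/802 × $1,961.41 → $1,552.98
After Purchase 7: 407 on hand, pool $1,104.43 (≈ $2.7136 each)
Total COGS = $667.68 + $931.01 + $1,552.98 = $3,151.67
Ending inventory (cost pool remaining) = $1,104.43
Check: goods available $4,256.10 = COGS $3,151.67 + ending $1,104.43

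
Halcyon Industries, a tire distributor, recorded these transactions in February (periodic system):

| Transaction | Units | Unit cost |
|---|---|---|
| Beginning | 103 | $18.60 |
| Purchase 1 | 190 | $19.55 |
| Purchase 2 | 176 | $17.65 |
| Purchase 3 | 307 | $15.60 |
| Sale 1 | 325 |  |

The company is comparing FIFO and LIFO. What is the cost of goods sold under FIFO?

COGS = $6,195.10

FIFO COGS: 103 @ $18.60 + 190 @ $19.55 + 32 @ $17.65 = $6,195.10
LIFO COGS: 307 @ $15.60 + 18 @ $17.65 = $5,106.90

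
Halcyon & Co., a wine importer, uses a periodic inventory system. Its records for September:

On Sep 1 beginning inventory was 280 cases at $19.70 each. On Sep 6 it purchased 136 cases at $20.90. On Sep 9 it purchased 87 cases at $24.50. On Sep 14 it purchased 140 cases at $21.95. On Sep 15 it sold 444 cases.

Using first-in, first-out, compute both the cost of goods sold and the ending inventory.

COGS = $9,044.40; ending inventory = $4,518.50

Sep 15, 444 sold [FIFO — oldest first]: 280 @ $19.70 + 136 @ $20.90 + 28 @ $24.50 = $9,044.40
Ending inventory: 59 @ $24.50 + 140 @ $21.95 = $4,518.50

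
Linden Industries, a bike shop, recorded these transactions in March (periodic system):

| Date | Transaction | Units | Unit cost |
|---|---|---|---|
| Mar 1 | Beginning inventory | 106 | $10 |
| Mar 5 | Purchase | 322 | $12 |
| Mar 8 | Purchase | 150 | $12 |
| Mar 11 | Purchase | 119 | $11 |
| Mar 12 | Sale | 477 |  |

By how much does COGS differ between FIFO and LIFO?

FIFO COGS: 106 @ $10 + 322 @ $12 + 49 @ $12 = $5,512
LIFO COGS: 119 @ $11 + 150 @ $12 + 208 @ $12 = $5,605
Difference = |$5,512 − $5,605| = $93

$93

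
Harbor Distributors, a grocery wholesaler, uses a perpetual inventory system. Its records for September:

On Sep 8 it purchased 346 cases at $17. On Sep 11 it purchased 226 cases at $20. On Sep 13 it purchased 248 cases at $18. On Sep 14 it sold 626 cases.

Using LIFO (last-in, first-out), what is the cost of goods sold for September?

Sep 14, 626 sold [LIFO — newest first]: 248 @ $18 + 226 @ $20 + 152 @ $17 = $11,568
Ending inventory: 194 @ $17 = $3,298
Check: goods available $14,866 = COGS $11,568 + ending $3,298

COGS = $11,568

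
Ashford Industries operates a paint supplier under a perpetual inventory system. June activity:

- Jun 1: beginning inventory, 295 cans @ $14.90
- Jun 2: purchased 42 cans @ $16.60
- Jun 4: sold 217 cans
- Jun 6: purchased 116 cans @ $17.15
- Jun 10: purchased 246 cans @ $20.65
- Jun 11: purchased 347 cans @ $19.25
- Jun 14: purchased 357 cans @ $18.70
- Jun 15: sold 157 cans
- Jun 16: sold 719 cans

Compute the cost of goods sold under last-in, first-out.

COGS = $20,212.15

Jun 4, 217 sold [LIFO — newest first]: 42 @ $16.60 + 175 @ $14.90 = $3,304.70
Jun 15, 157 sold [LIFO — newest first]: 157 @ $18.70 = $2,935.90
Jun 16, 719 sold [LIFO — newest first]: 200 @ $18.70 + 347 @ $19.25 + 172 @ $20.65 = $13,971.55
Total COGS = $3,304.70 + $2,935.90 + $13,971.55 = $20,212.15
Ending inventory: 120 @ $14.90 + 116 @ $17.15 + 74 @ $20.65 = $5,305.50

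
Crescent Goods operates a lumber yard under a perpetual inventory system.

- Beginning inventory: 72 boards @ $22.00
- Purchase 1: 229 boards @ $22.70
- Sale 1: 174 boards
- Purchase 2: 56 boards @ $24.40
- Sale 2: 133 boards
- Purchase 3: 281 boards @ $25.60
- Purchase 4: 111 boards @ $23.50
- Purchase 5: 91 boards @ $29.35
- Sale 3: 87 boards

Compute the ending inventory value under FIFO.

Sale 1 (174) [FIFO — oldest first]: 72 @ $22.00 + 102 @ $22.70 = $3,899.40
Sale 2 (133) [FIFO — oldest first]: 127 @ $22.70 + 6 @ $24.40 = $3,029.30
Sale 3 (87) [FIFO — oldest first]: 50 @ $24.40 + 37 @ $25.60 = $2,167.20
Total COGS = $3,899.40 + $3,029.30 + $2,167.20 = $9,095.90
Ending inventory: 244 @ $25.60 + 111 @ $23.50 + 91 @ $29.35 = $11,525.75
Check: goods available $20,621.65 = COGS $9,095.90 + ending $11,525.75

Ending inventory = $11,525.75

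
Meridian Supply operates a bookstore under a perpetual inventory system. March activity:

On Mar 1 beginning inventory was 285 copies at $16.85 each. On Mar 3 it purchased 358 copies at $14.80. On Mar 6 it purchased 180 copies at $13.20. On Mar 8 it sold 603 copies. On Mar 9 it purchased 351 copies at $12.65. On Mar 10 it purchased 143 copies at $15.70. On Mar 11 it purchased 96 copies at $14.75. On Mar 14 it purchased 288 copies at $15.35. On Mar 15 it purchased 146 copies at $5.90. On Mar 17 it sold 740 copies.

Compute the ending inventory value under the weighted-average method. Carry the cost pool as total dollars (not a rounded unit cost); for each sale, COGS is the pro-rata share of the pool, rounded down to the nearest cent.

Ending inventory = $6,773.48

After Mar 1: 285 on hand, pool $4,802.25 (≈ $16.8500 each)
After Mar 3: 643 on hand, pool $10,100.65 (≈ $15.7086 each)
After Mar 6: 823 on hand, pool $12,476.65 (≈ $15.1600 each)
Mar 8, sell 603: 603/823 × $12,476.65 → $9,141.45
After Mar 9: 571 on hand, pool $7,775.35 (≈ $13.6171 each)
After Mar 10: 714 on hand, pool $10,020.45 (≈ $14.0342 each)
After Mar 11: 810 on hand, pool $11,436.45 (≈ $14.1191 each)
After Mar 14: 1098 on hand, pool $15,857.25 (≈ $14.4419 each)
After Mar 15: 1244 on hand, pool $16,718.65 (≈ $13.4394 each)
Mar 17, sell 740: 740/1244 × $16,718.65 → $9,945.17
Total COGS = $9,141.45 + $9,945.17 = $19,086.62
Ending inventory (cost pool remaining) = $6,773.48
Check: goods available $25,860.10 = COGS $19,086.62 + ending $6,773.48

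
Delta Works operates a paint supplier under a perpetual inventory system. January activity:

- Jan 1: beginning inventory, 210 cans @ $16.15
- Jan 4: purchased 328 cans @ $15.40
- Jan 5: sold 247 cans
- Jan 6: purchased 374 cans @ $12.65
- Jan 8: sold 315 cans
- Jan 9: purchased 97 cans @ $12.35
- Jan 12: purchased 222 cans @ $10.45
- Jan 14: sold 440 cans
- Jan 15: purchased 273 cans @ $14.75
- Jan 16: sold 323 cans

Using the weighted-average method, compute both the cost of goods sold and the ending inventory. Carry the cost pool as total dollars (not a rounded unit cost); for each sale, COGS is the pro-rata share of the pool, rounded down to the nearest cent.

After Jan 1: 210 on hand, pool $3,391.50 (≈ $16.1500 each)
After Jan 4: 538 on hand, pool $8,442.70 (≈ $15.6928 each)
Jan 5, sell 247: 247/538 × $8,442.70 → $3,876.10
After Jan 6: 665 on hand, pool $9,297.70 (≈ $13.9815 each)
Jan 8, sell 315: 315/665 × $9,297.70 → $4,404.17
After Jan 9: 447 on hand, pool $6,091.48 (≈ $13.6275 each)
After Jan 12: 669 on hand, pool $8,411.38 (≈ $12.5731 each)
Jan 14, sell 440: 440/669 × $8,411.38 → $5,532.14
After Jan 15: 502 on hand, pool $6,905.99 (≈ $13.7570 each)
Jan 16, sell 323: 323/502 × $6,905.99 → $4,443.49
Total COGS = $3,876.10 + $4,404.17 + $5,532.14 + $4,443.49 = $18,255.90
Ending inventory (cost pool remaining) = $2,462.50

COGS = $18,255.90; ending inventory = $2,462.50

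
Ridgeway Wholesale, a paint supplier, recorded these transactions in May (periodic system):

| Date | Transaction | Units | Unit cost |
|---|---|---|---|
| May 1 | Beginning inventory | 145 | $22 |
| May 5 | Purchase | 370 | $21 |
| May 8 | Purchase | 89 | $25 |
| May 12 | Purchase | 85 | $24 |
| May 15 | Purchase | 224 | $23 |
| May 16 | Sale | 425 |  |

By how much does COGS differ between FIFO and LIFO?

$914

FIFO COGS: 145 @ $22 + 280 @ $21 = $9,070
LIFO COGS: 224 @ $23 + 85 @ $24 + 89 @ $25 + 27 @ $21 = $9,984
Difference = |$9,070 − $9,984| = $914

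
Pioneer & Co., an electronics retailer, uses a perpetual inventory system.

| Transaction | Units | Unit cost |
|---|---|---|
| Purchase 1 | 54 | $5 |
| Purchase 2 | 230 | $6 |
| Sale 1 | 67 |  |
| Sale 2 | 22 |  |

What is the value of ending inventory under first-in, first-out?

Sale 1 (67) [FIFO — oldest first]: 54 @ $5 + 13 @ $6 = $348
Sale 2 (22) [FIFO — oldest first]: 22 @ $6 = $132
Total COGS = $348 + $132 = $480
Ending inventory: 195 @ $6 = $1,170

Ending inventory = $1,170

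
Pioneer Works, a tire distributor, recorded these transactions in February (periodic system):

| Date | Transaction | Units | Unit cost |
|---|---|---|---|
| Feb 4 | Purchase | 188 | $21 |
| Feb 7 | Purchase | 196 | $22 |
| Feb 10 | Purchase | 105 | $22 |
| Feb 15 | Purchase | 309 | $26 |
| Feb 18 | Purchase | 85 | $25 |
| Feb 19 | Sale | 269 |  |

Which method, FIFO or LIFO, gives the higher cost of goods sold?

LIFO

FIFO COGS: 188 @ $21 + 81 @ $22 = $5,730
LIFO COGS: 85 @ $25 + 184 @ $26 = $6,909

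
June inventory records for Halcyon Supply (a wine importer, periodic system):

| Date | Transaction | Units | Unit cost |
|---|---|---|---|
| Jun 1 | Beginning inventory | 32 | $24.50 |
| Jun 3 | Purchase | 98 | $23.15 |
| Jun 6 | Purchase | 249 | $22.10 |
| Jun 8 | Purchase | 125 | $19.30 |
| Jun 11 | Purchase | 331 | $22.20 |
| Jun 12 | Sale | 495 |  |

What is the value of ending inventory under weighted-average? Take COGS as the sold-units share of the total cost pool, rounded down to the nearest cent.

Jun 12, sell 495: 495/835 × $18,316.30 → $10,858.16
Ending inventory (cost pool remaining) = $7,458.14

Ending inventory = $7,458.14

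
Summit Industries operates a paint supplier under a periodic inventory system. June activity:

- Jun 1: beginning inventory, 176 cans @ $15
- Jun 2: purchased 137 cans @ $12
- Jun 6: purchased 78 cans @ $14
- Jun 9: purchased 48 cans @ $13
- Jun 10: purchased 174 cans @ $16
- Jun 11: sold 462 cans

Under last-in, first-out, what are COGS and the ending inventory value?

COGS = $6,519; ending inventory = $2,265

Jun 11, 462 sold [LIFO — newest first]: 174 @ $16 + 48 @ $13 + 78 @ $14 + 137 @ $12 + 25 @ $15 = $6,519
Ending inventory: 151 @ $15 = $2,265
Check: goods available $8,784 = COGS $6,519 + ending $2,265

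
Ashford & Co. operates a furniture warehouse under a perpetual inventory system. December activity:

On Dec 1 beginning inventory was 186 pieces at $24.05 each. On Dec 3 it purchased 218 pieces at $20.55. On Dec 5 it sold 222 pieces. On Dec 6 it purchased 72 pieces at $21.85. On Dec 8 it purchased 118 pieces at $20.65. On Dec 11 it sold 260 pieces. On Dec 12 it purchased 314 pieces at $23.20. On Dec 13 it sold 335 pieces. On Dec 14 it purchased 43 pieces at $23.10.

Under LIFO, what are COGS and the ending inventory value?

COGS = $18,059.35; ending inventory = $3,181.85

Dec 5, 222 sold [LIFO — newest first]: 218 @ $20.55 + 4 @ $24.05 = $4,576.10
Dec 11, 260 sold [LIFO — newest first]: 118 @ $20.65 + 72 @ $21.85 + 70 @ $24.05 = $5,693.40
Dec 13, 335 sold [LIFO — newest first]: 314 @ $23.20 + 21 @ $24.05 = $7,789.85
Total COGS = $4,576.10 + $5,693.40 + $7,789.85 = $18,059.35
Ending inventory: 91 @ $24.05 + 43 @ $23.10 = $3,181.85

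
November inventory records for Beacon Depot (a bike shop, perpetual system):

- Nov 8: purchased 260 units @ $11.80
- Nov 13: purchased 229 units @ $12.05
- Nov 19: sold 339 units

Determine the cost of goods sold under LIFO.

Nov 19, 339 sold [LIFO — newest first]: 229 @ $12.05 + 110 @ $11.80 = $4,057.45
Ending inventory: 150 @ $11.80 = $1,770.00

COGS = $4,057.45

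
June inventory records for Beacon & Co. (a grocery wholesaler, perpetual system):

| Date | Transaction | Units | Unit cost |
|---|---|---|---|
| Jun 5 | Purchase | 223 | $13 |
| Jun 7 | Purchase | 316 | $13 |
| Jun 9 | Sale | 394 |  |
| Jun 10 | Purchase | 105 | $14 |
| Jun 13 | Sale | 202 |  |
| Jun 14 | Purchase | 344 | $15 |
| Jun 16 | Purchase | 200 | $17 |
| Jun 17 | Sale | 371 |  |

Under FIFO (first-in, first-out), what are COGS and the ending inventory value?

Jun 9, 394 sold [FIFO — oldest first]: 223 @ $13 + 171 @ $13 = $5,122
Jun 13, 202 sold [FIFO — oldest first]: 145 @ $13 + 57 @ $14 = $2,683
Jun 17, 371 sold [FIFO — oldest first]: 48 @ $14 + 323 @ $15 = $5,517
Total COGS = $5,122 + $2,683 + $5,517 = $13,322
Ending inventory: 21 @ $15 + 200 @ $17 = $3,715
Check: goods available $17,037 = COGS $13,322 + ending $3,715

COGS = $13,322; ending inventory = $3,715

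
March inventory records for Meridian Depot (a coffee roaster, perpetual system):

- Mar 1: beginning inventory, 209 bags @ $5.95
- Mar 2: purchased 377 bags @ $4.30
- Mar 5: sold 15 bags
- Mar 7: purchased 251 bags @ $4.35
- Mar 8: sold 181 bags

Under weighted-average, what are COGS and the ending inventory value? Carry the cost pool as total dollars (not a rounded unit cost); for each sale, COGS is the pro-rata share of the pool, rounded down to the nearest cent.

After Mar 1: 209 on hand, pool $1,243.55 (≈ $5.9500 each)
After Mar 2: 586 on hand, pool $2,864.65 (≈ $4.8885 each)
Mar 5, sell 15: 15/586 × $2,864.65 → $73.32
After Mar 7: 822 on hand, pool $3,883.18 (≈ $4.7241 each)
Mar 8, sell 181: 181/822 × $3,883.18 → $855.05
Total COGS = $73.32 + $855.05 = $928.37
Ending inventory (cost pool remaining) = $3,028.13
Check: goods available $3,956.50 = COGS $928.37 + ending $3,028.13

COGS = $928.37; ending inventory = $3,028.13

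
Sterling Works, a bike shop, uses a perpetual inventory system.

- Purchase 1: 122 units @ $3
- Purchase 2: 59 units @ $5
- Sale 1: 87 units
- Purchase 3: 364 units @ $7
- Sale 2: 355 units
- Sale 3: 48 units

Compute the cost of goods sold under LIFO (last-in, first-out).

Sale 1 (87) [LIFO — newest first]: 59 @ $5 + 28 @ $3 = $379
Sale 2 (355) [LIFO — newest first]: 355 @ $7 = $2,485
Sale 3 (48) [LIFO — newest first]: 9 @ $7 + 39 @ $3 = $180
Total COGS = $379 + $2,485 + $180 = $3,044
Ending inventory: 55 @ $3 = $165

COGS = $3,044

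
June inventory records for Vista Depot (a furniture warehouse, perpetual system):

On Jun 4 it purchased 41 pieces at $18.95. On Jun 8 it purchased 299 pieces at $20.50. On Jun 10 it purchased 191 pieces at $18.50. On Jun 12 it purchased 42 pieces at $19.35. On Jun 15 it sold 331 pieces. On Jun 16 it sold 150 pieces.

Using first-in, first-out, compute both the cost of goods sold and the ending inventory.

COGS = $9,514.95; ending inventory = $1,737.70

Jun 15, 331 sold [FIFO — oldest first]: 41 @ $18.95 + 290 @ $20.50 = $6,721.95
Jun 16, 150 sold [FIFO — oldest first]: 9 @ $20.50 + 141 @ $18.50 = $2,793.00
Total COGS = $6,721.95 + $2,793.00 = $9,514.95
Ending inventory: 50 @ $18.50 + 42 @ $19.35 = $1,737.70
Check: goods available $11,252.65 = COGS $9,514.95 + ending $1,737.70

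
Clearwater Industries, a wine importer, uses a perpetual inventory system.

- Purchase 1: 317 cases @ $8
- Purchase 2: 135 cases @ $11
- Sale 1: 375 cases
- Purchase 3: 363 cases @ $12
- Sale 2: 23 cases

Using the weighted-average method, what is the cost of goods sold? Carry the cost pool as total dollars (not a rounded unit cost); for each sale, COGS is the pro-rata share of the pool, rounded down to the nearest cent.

After Purchase 1: 317 on hand, pool $2,536.00 (≈ $8.0000 each)
After Purchase 2: 452 on hand, pool $4,021.00 (≈ $8.8960 each)
Sale 1, sell 375: 375/452 × $4,021.00 → $3,336.00
After Purchase 3: 440 on hand, pool $5,041.00 (≈ $11.4568 each)
Sale 2, sell 23: 23/440 × $5,041.00 → $263.50
Total COGS = $3,336.00 + $263.50 = $3,599.50
Ending inventory (cost pool remaining) = $4,777.50

COGS = $3,599.50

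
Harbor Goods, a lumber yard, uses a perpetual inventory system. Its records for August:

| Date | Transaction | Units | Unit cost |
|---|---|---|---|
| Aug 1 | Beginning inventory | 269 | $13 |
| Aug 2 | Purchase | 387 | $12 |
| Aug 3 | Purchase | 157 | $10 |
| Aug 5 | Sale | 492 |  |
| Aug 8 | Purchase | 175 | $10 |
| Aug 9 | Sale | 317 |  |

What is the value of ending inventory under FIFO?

Aug 5, 492 sold [FIFO — oldest first]: 269 @ $13 + 223 @ $12 = $6,173
Aug 9, 317 sold [FIFO — oldest first]: 164 @ $12 + 153 @ $10 = $3,498
Total COGS = $6,173 + $3,498 = $9,671
Ending inventory: 4 @ $10 + 175 @ $10 = $1,790
Check: goods available $11,461 = COGS $9,671 + ending $1,790

Ending inventory = $1,790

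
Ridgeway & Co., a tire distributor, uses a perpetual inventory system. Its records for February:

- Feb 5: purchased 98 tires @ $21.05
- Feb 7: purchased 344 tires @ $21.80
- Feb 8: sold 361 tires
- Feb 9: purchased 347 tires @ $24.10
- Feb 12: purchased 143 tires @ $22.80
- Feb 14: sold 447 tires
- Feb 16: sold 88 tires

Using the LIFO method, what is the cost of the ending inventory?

Feb 8, 361 sold [LIFO — newest first]: 344 @ $21.80 + 17 @ $21.05 = $7,857.05
Feb 14, 447 sold [LIFO — newest first]: 143 @ $22.80 + 304 @ $24.10 = $10,586.80
Feb 16, 88 sold [LIFO — newest first]: 43 @ $24.10 + 45 @ $21.05 = $1,983.55
Total COGS = $7,857.05 + $10,586.80 + $1,983.55 = $20,427.40
Ending inventory: 36 @ $21.05 = $757.80

Ending inventory = $757.80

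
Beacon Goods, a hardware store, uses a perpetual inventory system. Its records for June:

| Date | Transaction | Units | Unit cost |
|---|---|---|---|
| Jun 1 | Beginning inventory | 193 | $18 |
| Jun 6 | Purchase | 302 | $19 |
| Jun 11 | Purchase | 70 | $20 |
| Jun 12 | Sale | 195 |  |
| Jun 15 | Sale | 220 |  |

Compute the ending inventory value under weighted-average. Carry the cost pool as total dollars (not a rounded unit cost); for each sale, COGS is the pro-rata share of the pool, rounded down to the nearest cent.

After Jun 1: 193 on hand, pool $3,474.00 (≈ $18.0000 each)
After Jun 6: 495 on hand, pool $9,212.00 (≈ $18.6101 each)
After Jun 11: 565 on hand, pool $10,612.00 (≈ $18.7823 each)
Jun 12, sell 195: 195/565 × $10,612.00 → $3,662.54
Jun 15, sell 220: 220/370 × $6,949.46 → $4,132.11
Total COGS = $3,662.54 + $4,132.11 = $7,794.65
Ending inventory (cost pool remaining) = $2,817.35
Check: goods available $10,612.00 = COGS $7,794.65 + ending $2,817.35

Ending inventory = $2,817.35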